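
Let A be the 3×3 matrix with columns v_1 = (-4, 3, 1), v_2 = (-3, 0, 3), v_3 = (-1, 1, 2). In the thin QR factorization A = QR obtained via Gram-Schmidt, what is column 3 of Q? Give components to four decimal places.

v_1 = (-4, 3, 1); ‖v_1‖ = 5.0990, so q_1 = (-0.7845, 0.5883, 0.1961).
q_1·v_2 = (-0.7845)·(-3) + 0.5883·0 + 0.1961·3 = 2.9417.
u_2 = v_2 − 2.9417·q_1 = (-0.6923, -1.7308, 2.4231).
‖u_2‖ = 3.0571, so q_2 = (-0.2265, -0.5661, 0.7926).
q_1·v_3 = (-0.7845)·(-1) + 0.5883·1 + 0.1961·2 = 1.7650; q_2·v_3 = (-0.2265)·(-1) + (-0.5661)·1 + 0.7926·2 = 1.2455.
u_3 = v_3 − 1.7650·q_1 − 1.2455·q_2 = (0.6667, 0.6667, 0.6667).
‖u_3‖ = 1.1547, so q_3 = (0.5774, 0.5774, 0.5774).

q_3 = (0.5774, 0.5774, 0.5774)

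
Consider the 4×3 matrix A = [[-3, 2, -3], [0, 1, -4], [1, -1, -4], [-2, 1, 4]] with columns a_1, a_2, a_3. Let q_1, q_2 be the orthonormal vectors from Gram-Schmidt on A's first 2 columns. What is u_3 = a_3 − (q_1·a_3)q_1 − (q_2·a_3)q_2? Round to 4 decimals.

u_3 = (-3.4118, -0.7647, -4.9412, 2.6471)

a_1 = (-3, 0, 1, -2); ‖a_1‖ = 3.7417, so q_1 = (-0.8018, 0.0000, 0.2673, -0.5345).
q_1·a_2 = (-0.8018)·2 + 0.0000·1 + 0.2673·(-1) + (-0.5345)·1 = -2.4054.
u_2 = a_2 + 2.4054·q_1 = (0.0714, 1.0000, -0.3571, -0.2857).
‖u_2‖ = 1.1019, so q_2 = (0.0648, 0.9075, -0.3241, -0.2593).
q_1·a_3 = (-0.8018)·(-3) + 0.0000·(-4) + 0.2673·(-4) + (-0.5345)·4 = -0.8018; q_2·a_3 = 0.0648·(-3) + 0.9075·(-4) + (-0.3241)·(-4) + (-0.2593)·4 = -3.5651.
u_3 = a_3 + 0.8018·q_1 + 3.5651·q_2 = (-3.4118, -0.7647, -4.9412, 2.6471).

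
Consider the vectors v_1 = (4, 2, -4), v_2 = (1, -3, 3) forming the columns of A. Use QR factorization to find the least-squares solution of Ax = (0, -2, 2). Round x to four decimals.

x = (-0.1230, 0.5410)

v_1 = (4, 2, -4); ‖v_1‖ = 6.0000, so e_1 = (0.6667, 0.3333, -0.6667).
e_1·v_2 = 0.6667·1 + 0.3333·(-3) + (-0.6667)·3 = -2.3333.
u_2 = v_2 + 2.3333·e_1 = (2.5556, -2.2222, 1.4444).
‖u_2‖ = 3.6818, so e_2 = (0.6941, -0.6036, 0.3923).
Qᵀb = (-2.0000, 1.9918).
Back-substitute: x_2 = 1.9918/3.6818 = 0.5410.
x_1 = (-2.0000 + 2.3333·0.5410)/6.0000 = -0.1230.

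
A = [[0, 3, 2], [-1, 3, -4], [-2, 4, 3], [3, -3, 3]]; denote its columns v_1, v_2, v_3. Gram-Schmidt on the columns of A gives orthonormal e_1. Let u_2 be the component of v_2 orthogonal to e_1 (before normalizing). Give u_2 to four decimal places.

u_2 = (3.0000, 1.5714, 1.1429, 1.2857)

e_1 = v_1/‖v_1‖ = (0, -1, -2, 3)/3.7417 = (0.0000, -0.2673, -0.5345, 0.8018).
r_{12} = e_1·v_2 = -5.3452.
u_2 = v_2 + 5.3452·e_1 = (3.0000, 1.5714, 1.1429, 1.2857).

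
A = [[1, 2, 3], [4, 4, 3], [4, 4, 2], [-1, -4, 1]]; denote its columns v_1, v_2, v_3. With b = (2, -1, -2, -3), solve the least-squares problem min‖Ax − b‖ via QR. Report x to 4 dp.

q_1 = v_1/‖v_1‖ = (1, 4, 4, -1)/5.8310 = (0.1715, 0.6860, 0.6860, -0.1715).
r_{12} = q_1·v_2 = 6.5169.
u_2 = v_2 − 6.5169·q_1 = (0.8824, -0.4706, -0.4706, -2.8824).
‖u_2‖ = 3.0870, so q_2 = (0.2858, -0.1524, -0.1524, -0.9337).
r_{13} = q_1·v_3 = 3.7730; r_{23} = q_2·v_3 = -0.8384.
u_3 = v_3 − 3.7730·q_1 + 0.8384·q_2 = (2.5926, 0.2840, -0.7160, 0.8642).
‖u_3‖ = 2.8393, so q_3 = (0.9131, 0.1000, -0.2522, 0.3044).
Qᵀb = (-1.2005, 3.8301, 1.3175).
Back-substitute: x_3 = 1.3175/2.8393 = 0.4640.
x_2 = (3.8301 + 0.8384·0.4640)/3.0870 = 1.3668.
x_1 = (-1.2005 − 6.5169·1.3668 − 3.7730·0.4640)/5.8310 = -2.0337.

x = (-2.0337, 1.3668, 0.4640)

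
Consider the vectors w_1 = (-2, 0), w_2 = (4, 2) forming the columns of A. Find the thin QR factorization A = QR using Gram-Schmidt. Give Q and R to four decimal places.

Q = [[-1.0000, 0.0000], [0.0000, 1.0000]], R = [[2.0000, -4.0000], [0.0000, 2.0000]]

q_1 = w_1/‖w_1‖ = (-2, 0)/2.0000 = (-1.0000, 0.0000).
r_{12} = q_1·w_2 = -4.0000.
u_2 = w_2 + 4.0000·q_1 = (0.0000, 2.0000).
‖u_2‖ = 2.0000, so q_2 = (0.0000, 1.0000).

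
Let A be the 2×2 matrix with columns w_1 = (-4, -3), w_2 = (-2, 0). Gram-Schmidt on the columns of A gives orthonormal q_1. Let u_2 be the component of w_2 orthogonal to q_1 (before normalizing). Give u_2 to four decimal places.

w_1 = (-4, -3); ‖w_1‖ = 5.0000, so q_1 = (-0.8000, -0.6000).
q_1·w_2 = (-0.8000)·(-2) + (-0.6000)·0 = 1.6000.
u_2 = w_2 − 1.6000·q_1 = (-0.7200, 0.9600).

u_2 = (-0.7200, 0.9600)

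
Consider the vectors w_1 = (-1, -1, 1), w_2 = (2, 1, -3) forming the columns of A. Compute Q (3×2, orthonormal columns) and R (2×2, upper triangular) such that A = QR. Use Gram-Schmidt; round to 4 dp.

w_1 = (-1, -1, 1); ‖w_1‖ = 1.7321, so q_1 = (-0.5774, -0.5774, 0.5774).
q_1·w_2 = (-0.5774)·2 + (-0.5774)·1 + 0.5774·(-3) = -3.4641.
u_2 = w_2 + 3.4641·q_1 = (0.0000, -1.0000, -1.0000).
‖u_2‖ = 1.4142, so q_2 = (0.0000, -0.7071, -0.7071).

Q = [[-0.5774, 0.0000], [-0.5774, -0.7071], [0.5774, -0.7071]], R = [[1.7321, -3.4641], [0.0000, 1.4142]]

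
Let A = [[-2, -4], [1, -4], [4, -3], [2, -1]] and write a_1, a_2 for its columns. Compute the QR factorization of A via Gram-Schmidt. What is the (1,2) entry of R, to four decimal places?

r_{12} = -2.0000

q_1 = a_1/‖a_1‖ = (-2, 1, 4, 2)/5.0000 = (-0.4000, 0.2000, 0.8000, 0.4000).
r_{12} = q_1·a_2 = -2.0000.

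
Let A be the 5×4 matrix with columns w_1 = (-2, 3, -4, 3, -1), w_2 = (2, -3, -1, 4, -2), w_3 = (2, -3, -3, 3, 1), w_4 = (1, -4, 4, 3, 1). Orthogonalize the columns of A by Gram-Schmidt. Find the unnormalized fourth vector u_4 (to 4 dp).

u_4 = (-1.6036, -0.0947, 1.8791, 2.1923, 1.9835)

w_1 = (-2, 3, -4, 3, -1); ‖w_1‖ = 6.2450, so e_1 = (-0.3203, 0.4804, -0.6405, 0.4804, -0.1601).
e_1·w_2 = (-0.3203)·2 + 0.4804·(-3) + (-0.6405)·(-1) + 0.4804·4 + (-0.1601)·(-2) = 0.8006.
u_2 = w_2 − 0.8006·e_1 = (2.2564, -3.3846, -0.4872, 3.6154, -1.8718).
‖u_2‖ = 5.7757, so e_2 = (0.3907, -0.5860, -0.0843, 0.6260, -0.3241).
e_1·w_3 = (-0.3203)·2 + 0.4804·(-3) + (-0.6405)·(-3) + 0.4804·3 + (-0.1601)·1 = 1.1209; e_2·w_3 = 0.3907·2 + (-0.5860)·(-3) + (-0.0843)·(-3) + 0.6260·3 + (-0.3241)·1 = 4.3462.
u_3 = w_3 − 1.1209·e_1 − 4.3462·e_2 = (0.6610, -0.9915, -1.9154, -0.2590, 2.5880).
‖u_3‖ = 3.4430, so e_3 = (0.1920, -0.2880, -0.5563, -0.0752, 0.7517).
e_1·w_4 = (-0.3203)·1 + 0.4804·(-4) + (-0.6405)·4 + 0.4804·3 + (-0.1601)·1 = -3.5228; e_2·w_4 = 0.3907·1 + (-0.5860)·(-4) + (-0.0843)·4 + 0.6260·3 + (-0.3241)·1 = 3.9511; e_3·w_4 = 0.1920·1 + (-0.2880)·(-4) + (-0.5563)·4 + (-0.0752)·3 + 0.7517·1 = -0.3554.
u_4 = w_4 + 3.5228·e_1 − 3.9511·e_2 + 0.3554·e_3 = (-1.6036, -0.0947, 1.8791, 2.1923, 1.9835).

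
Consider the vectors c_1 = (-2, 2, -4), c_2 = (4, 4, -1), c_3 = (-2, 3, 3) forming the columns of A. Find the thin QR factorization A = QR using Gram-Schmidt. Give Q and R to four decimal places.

c_1 = (-2, 2, -4); ‖c_1‖ = 4.8990, so q_1 = (-0.4082, 0.4082, -0.8165).
q_1·c_2 = (-0.4082)·4 + 0.4082·4 + (-0.8165)·(-1) = 0.8165.
u_2 = c_2 − 0.8165·q_1 = (4.3333, 3.6667, -0.3333).
‖u_2‖ = 5.6862, so q_2 = (0.7621, 0.6448, -0.0586).
q_1·c_3 = (-0.4082)·(-2) + 0.4082·3 + (-0.8165)·3 = -0.4082; q_2·c_3 = 0.7621·(-2) + 0.6448·3 + (-0.0586)·3 = 0.2345.
u_3 = c_3 + 0.4082·q_1 − 0.2345·q_2 = (-2.3454, 3.0155, 2.6804).
‖u_3‖ = 4.6667, so q_3 = (-0.5026, 0.6462, 0.5744).

Q = [[-0.4082, 0.7621, -0.5026], [0.4082, 0.6448, 0.6462], [-0.8165, -0.0586, 0.5744]], R = [[4.8990, 0.8165, -0.4082], [0.0000, 5.6862, 0.2345], [0.0000, 0.0000, 4.6667]]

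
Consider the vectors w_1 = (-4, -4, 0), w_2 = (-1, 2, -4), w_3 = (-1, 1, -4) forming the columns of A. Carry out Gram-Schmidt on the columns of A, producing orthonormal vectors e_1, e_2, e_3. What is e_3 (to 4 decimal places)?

w_1 = (-4, -4, 0); ‖w_1‖ = 5.6569, so e_1 = (-0.7071, -0.7071, 0.0000).
e_1·w_2 = (-0.7071)·(-1) + (-0.7071)·2 + 0.0000·(-4) = -0.7071.
u_2 = w_2 + 0.7071·e_1 = (-1.5000, 1.5000, -4.0000).
‖u_2‖ = 4.5277, so e_2 = (-0.3313, 0.3313, -0.8835).
e_1·w_3 = (-0.7071)·(-1) + (-0.7071)·1 + 0.0000·(-4) = 0.0000; e_2·w_3 = (-0.3313)·(-1) + 0.3313·1 + (-0.8835)·(-4) = 4.1964.
u_3 = w_3 + 0.0000·e_1 − 4.1964·e_2 = (0.3902, -0.3902, -0.2927).
‖u_3‖ = 0.6247, so e_3 = (0.6247, -0.6247, -0.4685).

e_3 = (0.6247, -0.6247, -0.4685)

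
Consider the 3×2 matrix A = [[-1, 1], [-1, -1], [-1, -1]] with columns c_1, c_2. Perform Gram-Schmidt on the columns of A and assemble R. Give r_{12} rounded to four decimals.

c_1 = (-1, -1, -1); ‖c_1‖ = 1.7321, so q_1 = (-0.5774, -0.5774, -0.5774).
r_{12} = q_1·c_2 = 0.5774.

r_{12} = 0.5774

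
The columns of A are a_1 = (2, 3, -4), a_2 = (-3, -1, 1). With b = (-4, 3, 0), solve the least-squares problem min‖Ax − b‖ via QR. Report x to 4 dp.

e_1 = a_1/‖a_1‖ = (2, 3, -4)/5.3852 = (0.3714, 0.5571, -0.7428).
r_{12} = e_1·a_2 = -2.4140.
u_2 = a_2 + 2.4140·e_1 = (-2.1034, 0.3448, -0.7931).
‖u_2‖ = 2.2743, so e_2 = (-0.9249, 0.1516, -0.3487).
Qᵀb = (0.1857, 4.1544).
Back-substitute: x_2 = 4.1544/2.2743 = 1.8267.
x_1 = (0.1857 + 2.4140·1.8267)/5.3852 = 0.8533.

x = (0.8533, 1.8267)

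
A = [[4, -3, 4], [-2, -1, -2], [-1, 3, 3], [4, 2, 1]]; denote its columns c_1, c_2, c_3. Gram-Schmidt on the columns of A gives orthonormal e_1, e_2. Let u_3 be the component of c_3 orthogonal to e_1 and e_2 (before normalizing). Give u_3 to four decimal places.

c_1 = (4, -2, -1, 4); ‖c_1‖ = 6.0828, so e_1 = (0.6576, -0.3288, -0.1644, 0.6576).
e_1·c_2 = 0.6576·(-3) + (-0.3288)·(-1) + (-0.1644)·3 + 0.6576·2 = -0.8220.
u_2 = c_2 + 0.8220·e_1 = (-2.4595, -1.2703, 2.8649, 2.5405).
‖u_2‖ = 4.7249, so e_2 = (-0.5205, -0.2688, 0.6063, 0.5377).
e_1·c_3 = 0.6576·4 + (-0.3288)·(-2) + (-0.1644)·3 + 0.6576·1 = 3.4524; e_2·c_3 = (-0.5205)·4 + (-0.2688)·(-2) + 0.6063·3 + 0.5377·1 = 0.8123.
u_3 = c_3 − 3.4524·e_1 − 0.8123·e_2 = (2.1525, -0.6465, 3.0751, -1.7070).

u_3 = (2.1525, -0.6465, 3.0751, -1.7070)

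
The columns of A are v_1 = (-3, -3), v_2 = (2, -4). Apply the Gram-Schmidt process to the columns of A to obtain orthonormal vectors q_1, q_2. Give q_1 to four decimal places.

q_1 = (-0.7071, -0.7071)

v_1 = (-3, -3); ‖v_1‖ = 4.2426, so q_1 = (-0.7071, -0.7071).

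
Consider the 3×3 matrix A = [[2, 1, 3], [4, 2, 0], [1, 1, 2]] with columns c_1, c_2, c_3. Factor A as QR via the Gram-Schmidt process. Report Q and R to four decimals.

c_1 = (2, 4, 1); ‖c_1‖ = 4.5826, so q_1 = (0.4364, 0.8729, 0.2182).
q_1·c_2 = 0.4364·1 + 0.8729·2 + 0.2182·1 = 2.4004.
u_2 = c_2 − 2.4004·q_1 = (-0.0476, -0.0952, 0.4762).
‖u_2‖ = 0.4880, so q_2 = (-0.0976, -0.1952, 0.9759).
q_1·c_3 = 0.4364·3 + 0.8729·0 + 0.2182·2 = 1.7457; q_2·c_3 = (-0.0976)·3 + (-0.1952)·0 + 0.9759·2 = 1.6590.
u_3 = c_3 − 1.7457·q_1 − 1.6590·q_2 = (2.4000, -1.2000, 0.0000).
‖u_3‖ = 2.6833, so q_3 = (0.8944, -0.4472, 0.0000).

Q = [[0.4364, -0.0976, 0.8944], [0.8729, -0.1952, -0.4472], [0.2182, 0.9759, 0.0000]], R = [[4.5826, 2.4004, 1.7457], [0.0000, 0.4880, 1.6590], [0.0000, 0.0000, 2.6833]]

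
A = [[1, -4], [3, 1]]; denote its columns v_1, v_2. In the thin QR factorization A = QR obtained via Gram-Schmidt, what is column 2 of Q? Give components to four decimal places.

e_1 = v_1/‖v_1‖ = (1, 3)/3.1623 = (0.3162, 0.9487).
r_{12} = e_1·v_2 = -0.3162.
u_2 = v_2 + 0.3162·e_1 = (-3.9000, 1.3000).
‖u_2‖ = 4.1110, so e_2 = (-0.9487, 0.3162).

e_2 = (-0.9487, 0.3162)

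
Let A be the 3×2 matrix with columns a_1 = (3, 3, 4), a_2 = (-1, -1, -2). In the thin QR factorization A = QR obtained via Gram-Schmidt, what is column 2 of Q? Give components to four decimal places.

q_2 = (0.4851, 0.4851, -0.7276)

a_1 = (3, 3, 4); ‖a_1‖ = 5.8310, so q_1 = (0.5145, 0.5145, 0.6860).
q_1·a_2 = 0.5145·(-1) + 0.5145·(-1) + 0.6860·(-2) = -2.4010.
u_2 = a_2 + 2.4010·q_1 = (0.2353, 0.2353, -0.3529).
‖u_2‖ = 0.4851, so q_2 = (0.4851, 0.4851, -0.7276).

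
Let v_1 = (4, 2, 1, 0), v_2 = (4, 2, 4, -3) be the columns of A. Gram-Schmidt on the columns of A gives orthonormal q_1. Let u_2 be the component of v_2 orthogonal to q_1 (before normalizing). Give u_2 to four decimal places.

v_1 = (4, 2, 1, 0); ‖v_1‖ = 4.5826, so q_1 = (0.8729, 0.4364, 0.2182, 0.0000).
q_1·v_2 = 0.8729·4 + 0.4364·2 + 0.2182·4 + 0.0000·(-3) = 5.2372.
u_2 = v_2 − 5.2372·q_1 = (-0.5714, -0.2857, 2.8571, -3.0000).

u_2 = (-0.5714, -0.2857, 2.8571, -3.0000)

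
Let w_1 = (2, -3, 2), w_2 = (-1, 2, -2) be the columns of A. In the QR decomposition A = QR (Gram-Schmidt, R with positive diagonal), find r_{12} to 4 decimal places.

w_1 = (2, -3, 2); ‖w_1‖ = 4.1231, so e_1 = (0.4851, -0.7276, 0.4851).
r_{12} = e_1·w_2 = -2.9104.

r_{12} = -2.9104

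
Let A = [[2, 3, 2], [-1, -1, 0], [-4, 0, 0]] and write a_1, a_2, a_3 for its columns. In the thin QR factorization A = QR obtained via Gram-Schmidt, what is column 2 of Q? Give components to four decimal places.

e_2 = (0.8427, -0.2408, 0.4815)

a_1 = (2, -1, -4); ‖a_1‖ = 4.5826, so e_1 = (0.4364, -0.2182, -0.8729).
e_1·a_2 = 0.4364·3 + (-0.2182)·(-1) + (-0.8729)·0 = 1.5275.
u_2 = a_2 − 1.5275·e_1 = (2.3333, -0.6667, 1.3333).
‖u_2‖ = 2.7689, so e_2 = (0.8427, -0.2408, 0.4815).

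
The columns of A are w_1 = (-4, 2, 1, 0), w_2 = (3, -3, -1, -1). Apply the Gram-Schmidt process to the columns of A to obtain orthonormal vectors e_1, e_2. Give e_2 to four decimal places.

e_1 = w_1/‖w_1‖ = (-4, 2, 1, 0)/4.5826 = (-0.8729, 0.4364, 0.2182, 0.0000).
r_{12} = e_1·w_2 = -4.1461.
u_2 = w_2 + 4.1461·e_1 = (-0.6190, -1.1905, -0.0952, -1.0000).
‖u_2‖ = 1.6762, so e_2 = (-0.3693, -0.7102, -0.0568, -0.5966).

e_2 = (-0.3693, -0.7102, -0.0568, -0.5966)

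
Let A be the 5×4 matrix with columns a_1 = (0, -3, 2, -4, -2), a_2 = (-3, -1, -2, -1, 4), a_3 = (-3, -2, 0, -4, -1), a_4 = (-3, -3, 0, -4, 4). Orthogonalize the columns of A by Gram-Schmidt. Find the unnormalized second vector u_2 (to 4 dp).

a_1 = (0, -3, 2, -4, -2); ‖a_1‖ = 5.7446, so e_1 = (0.0000, -0.5222, 0.3482, -0.6963, -0.3482).
e_1·a_2 = 0.0000·(-3) + (-0.5222)·(-1) + 0.3482·(-2) + (-0.6963)·(-1) + (-0.3482)·4 = -0.8704.
u_2 = a_2 + 0.8704·e_1 = (-3.0000, -1.4545, -1.6970, -1.6061, 3.6970).

u_2 = (-3.0000, -1.4545, -1.6970, -1.6061, 3.6970)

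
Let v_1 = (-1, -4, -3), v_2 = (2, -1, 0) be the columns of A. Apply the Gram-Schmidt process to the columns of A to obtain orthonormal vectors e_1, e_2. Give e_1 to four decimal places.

v_1 = (-1, -4, -3); ‖v_1‖ = 5.0990, so e_1 = (-0.1961, -0.7845, -0.5883).

e_1 = (-0.1961, -0.7845, -0.5883)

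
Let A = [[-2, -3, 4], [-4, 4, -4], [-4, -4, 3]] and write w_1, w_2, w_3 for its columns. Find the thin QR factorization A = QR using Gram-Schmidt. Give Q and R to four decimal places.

Q = [[-0.3333, -0.4216, 0.8433], [-0.6667, 0.7379, 0.1054], [-0.6667, -0.5270, -0.5270]], R = [[6.0000, 1.0000, -0.6667], [0.0000, 6.3246, -6.2191], [0.0000, 0.0000, 1.3703]]

w_1 = (-2, -4, -4); ‖w_1‖ = 6.0000, so e_1 = (-0.3333, -0.6667, -0.6667).
e_1·w_2 = (-0.3333)·(-3) + (-0.6667)·4 + (-0.6667)·(-4) = 1.0000.
u_2 = w_2 − 1.0000·e_1 = (-2.6667, 4.6667, -3.3333).
‖u_2‖ = 6.3246, so e_2 = (-0.4216, 0.7379, -0.5270).
e_1·w_3 = (-0.3333)·4 + (-0.6667)·(-4) + (-0.6667)·3 = -0.6667; e_2·w_3 = (-0.4216)·4 + 0.7379·(-4) + (-0.5270)·3 = -6.2191.
u_3 = w_3 + 0.6667·e_1 + 6.2191·e_2 = (1.1556, 0.1444, -0.7222).
‖u_3‖ = 1.3703, so e_3 = (0.8433, 0.1054, -0.5270).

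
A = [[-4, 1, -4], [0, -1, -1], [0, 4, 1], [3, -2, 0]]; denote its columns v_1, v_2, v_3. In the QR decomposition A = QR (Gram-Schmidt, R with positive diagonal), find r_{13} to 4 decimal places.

r_{13} = 3.2000

v_1 = (-4, 0, 0, 3); ‖v_1‖ = 5.0000, so e_1 = (-0.8000, 0.0000, 0.0000, 0.6000).
r_{13} = e_1·v_3 = 3.2000.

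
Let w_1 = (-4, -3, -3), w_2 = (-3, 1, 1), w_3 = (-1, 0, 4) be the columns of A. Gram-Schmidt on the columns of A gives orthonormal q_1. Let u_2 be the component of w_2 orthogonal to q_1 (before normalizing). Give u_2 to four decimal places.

u_2 = (-2.2941, 1.5294, 1.5294)

w_1 = (-4, -3, -3); ‖w_1‖ = 5.8310, so q_1 = (-0.6860, -0.5145, -0.5145).
q_1·w_2 = (-0.6860)·(-3) + (-0.5145)·1 + (-0.5145)·1 = 1.0290.
u_2 = w_2 − 1.0290·q_1 = (-2.2941, 1.5294, 1.5294).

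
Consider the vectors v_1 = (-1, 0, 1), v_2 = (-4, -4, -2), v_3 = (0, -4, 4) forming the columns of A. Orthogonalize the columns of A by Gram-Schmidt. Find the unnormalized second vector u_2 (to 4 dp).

v_1 = (-1, 0, 1); ‖v_1‖ = 1.4142, so e_1 = (-0.7071, 0.0000, 0.7071).
e_1·v_2 = (-0.7071)·(-4) + 0.0000·(-4) + 0.7071·(-2) = 1.4142.
u_2 = v_2 − 1.4142·e_1 = (-3.0000, -4.0000, -3.0000).

u_2 = (-3.0000, -4.0000, -3.0000)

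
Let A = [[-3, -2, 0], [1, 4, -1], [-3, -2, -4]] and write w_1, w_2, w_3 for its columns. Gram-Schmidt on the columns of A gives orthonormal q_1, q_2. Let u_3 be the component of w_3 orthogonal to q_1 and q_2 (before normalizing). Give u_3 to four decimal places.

u_3 = (2.0000, 0.0000, -2.0000)

w_1 = (-3, 1, -3); ‖w_1‖ = 4.3589, so q_1 = (-0.6882, 0.2294, -0.6882).
q_1·w_2 = (-0.6882)·(-2) + 0.2294·4 + (-0.6882)·(-2) = 3.6707.
u_2 = w_2 − 3.6707·q_1 = (0.5263, 3.1579, 0.5263).
‖u_2‖ = 3.2444, so q_2 = (0.1622, 0.9733, 0.1622).
q_1·w_3 = (-0.6882)·0 + 0.2294·(-1) + (-0.6882)·(-4) = 2.5236; q_2·w_3 = 0.1622·0 + 0.9733·(-1) + 0.1622·(-4) = -1.6222.
u_3 = w_3 − 2.5236·q_1 + 1.6222·q_2 = (2.0000, 0.0000, -2.0000).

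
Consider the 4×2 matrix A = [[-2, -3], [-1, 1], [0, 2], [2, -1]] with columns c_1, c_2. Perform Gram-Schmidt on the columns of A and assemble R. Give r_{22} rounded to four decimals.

r_{22} = 3.7417

c_1 = (-2, -1, 0, 2); ‖c_1‖ = 3.0000, so q_1 = (-0.6667, -0.3333, 0.0000, 0.6667).
q_1·c_2 = (-0.6667)·(-3) + (-0.3333)·1 + 0.0000·2 + 0.6667·(-1) = 1.0000.
u_2 = c_2 − 1.0000·q_1 = (-2.3333, 1.3333, 2.0000, -1.6667).
r_{22} = ‖u_2‖ = 3.7417.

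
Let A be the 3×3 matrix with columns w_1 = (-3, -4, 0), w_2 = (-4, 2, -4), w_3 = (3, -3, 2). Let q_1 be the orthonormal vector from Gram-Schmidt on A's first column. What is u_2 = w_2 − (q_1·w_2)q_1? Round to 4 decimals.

w_1 = (-3, -4, 0); ‖w_1‖ = 5.0000, so q_1 = (-0.6000, -0.8000, 0.0000).
q_1·w_2 = (-0.6000)·(-4) + (-0.8000)·2 + 0.0000·(-4) = 0.8000.
u_2 = w_2 − 0.8000·q_1 = (-3.5200, 2.6400, -4.0000).

u_2 = (-3.5200, 2.6400, -4.0000)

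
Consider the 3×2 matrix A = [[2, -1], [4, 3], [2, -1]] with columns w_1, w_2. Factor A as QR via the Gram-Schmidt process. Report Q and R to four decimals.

e_1 = w_1/‖w_1‖ = (2, 4, 2)/4.8990 = (0.4082, 0.8165, 0.4082).
r_{12} = e_1·w_2 = 1.6330.
u_2 = w_2 − 1.6330·e_1 = (-1.6667, 1.6667, -1.6667).
‖u_2‖ = 2.8868, so e_2 = (-0.5774, 0.5774, -0.5774).

Q = [[0.4082, -0.5774], [0.8165, 0.5774], [0.4082, -0.5774]], R = [[4.8990, 1.6330], [0.0000, 2.8868]]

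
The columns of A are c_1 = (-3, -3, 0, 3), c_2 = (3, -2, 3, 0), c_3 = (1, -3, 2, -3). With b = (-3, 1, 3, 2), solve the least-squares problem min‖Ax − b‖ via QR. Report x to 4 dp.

e_1 = c_1/‖c_1‖ = (-3, -3, 0, 3)/5.1962 = (-0.5774, -0.5774, 0.0000, 0.5774).
r_{12} = e_1·c_2 = -0.5774.
u_2 = c_2 + 0.5774·e_1 = (2.6667, -2.3333, 3.0000, 0.3333).
‖u_2‖ = 4.6547, so e_2 = (0.5729, -0.5013, 0.6445, 0.0716).
r_{13} = e_1·c_3 = -0.5774; r_{23} = e_2·c_3 = 3.1509.
u_3 = c_3 + 0.5774·e_1 − 3.1509·e_2 = (-1.1385, -1.7538, -0.0308, -2.8923).
‖u_3‖ = 3.5691, so e_3 = (-0.3190, -0.4914, -0.0086, -0.8104).
Qᵀb = (2.3094, -0.1432, -1.1811).
Back-substitute: x_3 = -1.1811/3.5691 = -0.3309.
x_2 = (-0.1432 − 3.1509·(-0.3309))/4.6547 = 0.1932.
x_1 = (2.3094 + 0.5774·0.1932 + 0.5774·(-0.3309))/5.1962 = 0.4291.

x = (0.4291, 0.1932, -0.3309)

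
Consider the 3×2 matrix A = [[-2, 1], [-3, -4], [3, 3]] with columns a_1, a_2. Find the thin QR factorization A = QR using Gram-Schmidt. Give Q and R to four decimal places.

a_1 = (-2, -3, 3); ‖a_1‖ = 4.6904, so e_1 = (-0.4264, -0.6396, 0.6396).
e_1·a_2 = (-0.4264)·1 + (-0.6396)·(-4) + 0.6396·3 = 4.0508.
u_2 = a_2 − 4.0508·e_1 = (2.7273, -1.4091, 0.4091).
‖u_2‖ = 3.0969, so e_2 = (0.8806, -0.4550, 0.1321).

Q = [[-0.4264, 0.8806], [-0.6396, -0.4550], [0.6396, 0.1321]], R = [[4.6904, 4.0508], [0.0000, 3.0969]]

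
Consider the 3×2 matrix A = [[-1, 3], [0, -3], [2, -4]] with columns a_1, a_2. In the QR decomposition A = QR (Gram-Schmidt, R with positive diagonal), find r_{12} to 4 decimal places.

a_1 = (-1, 0, 2); ‖a_1‖ = 2.2361, so e_1 = (-0.4472, 0.0000, 0.8944).
r_{12} = e_1·a_2 = -4.9193.

r_{12} = -4.9193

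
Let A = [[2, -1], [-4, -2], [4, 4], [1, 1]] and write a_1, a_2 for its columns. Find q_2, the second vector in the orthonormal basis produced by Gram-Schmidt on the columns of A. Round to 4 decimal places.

q_2 = (-0.8083, 0.1753, 0.5453, 0.1363)

a_1 = (2, -4, 4, 1); ‖a_1‖ = 6.0828, so q_1 = (0.3288, -0.6576, 0.6576, 0.1644).
q_1·a_2 = 0.3288·(-1) + (-0.6576)·(-2) + 0.6576·4 + 0.1644·1 = 3.7812.
u_2 = a_2 − 3.7812·q_1 = (-2.2432, 0.4865, 1.5135, 0.3784).
‖u_2‖ = 2.7754, so q_2 = (-0.8083, 0.1753, 0.5453, 0.1363).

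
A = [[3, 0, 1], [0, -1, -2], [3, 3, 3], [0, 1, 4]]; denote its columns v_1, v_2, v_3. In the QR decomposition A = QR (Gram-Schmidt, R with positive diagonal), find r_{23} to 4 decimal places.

r_{23} = 3.5301

e_1 = v_1/‖v_1‖ = (3, 0, 3, 0)/4.2426 = (0.7071, 0.0000, 0.7071, 0.0000).
r_{12} = e_1·v_2 = 2.1213.
u_2 = v_2 − 2.1213·e_1 = (-1.5000, -1.0000, 1.5000, 1.0000).
‖u_2‖ = 2.5495, so e_2 = (-0.5883, -0.3922, 0.5883, 0.3922).
r_{23} = e_2·v_3 = 3.5301.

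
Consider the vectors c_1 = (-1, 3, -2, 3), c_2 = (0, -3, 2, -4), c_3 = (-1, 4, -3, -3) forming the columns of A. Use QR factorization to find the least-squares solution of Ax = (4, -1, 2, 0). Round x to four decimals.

x = (-4.1833, -3.3181, 0.2264)

c_1 = (-1, 3, -2, 3); ‖c_1‖ = 4.7958, so e_1 = (-0.2085, 0.6255, -0.4170, 0.6255).
e_1·c_2 = (-0.2085)·0 + 0.6255·(-3) + (-0.4170)·2 + 0.6255·(-4) = -5.2129.
u_2 = c_2 + 5.2129·e_1 = (-1.0870, 0.2609, -0.1739, -0.7391).
‖u_2‖ = 1.3513, so e_2 = (-0.8044, 0.1930, -0.1287, -0.5470).
e_1·c_3 = (-0.2085)·(-1) + 0.6255·4 + (-0.4170)·(-3) + 0.6255·(-3) = 2.0851; e_2·c_3 = (-0.8044)·(-1) + 0.1930·4 + (-0.1287)·(-3) + (-0.5470)·(-3) = 3.6035.
u_3 = c_3 − 2.0851·e_1 − 3.6035·e_2 = (2.3333, 2.0000, -1.6667, -2.3333).
‖u_3‖ = 4.2032, so e_3 = (0.5551, 0.4758, -0.3965, -0.5551).
Qᵀb = (-2.2937, -3.6679, 0.9517).
Back-substitute: x_3 = 0.9517/4.2032 = 0.2264.
x_2 = (-3.6679 − 3.6035·0.2264)/1.3513 = -3.3181.
x_1 = (-2.2937 + 5.2129·(-3.3181) − 2.0851·0.2264)/4.7958 = -4.1833.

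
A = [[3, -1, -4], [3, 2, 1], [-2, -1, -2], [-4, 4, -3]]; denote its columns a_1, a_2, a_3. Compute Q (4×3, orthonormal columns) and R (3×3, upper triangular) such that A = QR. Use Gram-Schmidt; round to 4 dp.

Q = [[0.4867, -0.0303, -0.8553], [0.4867, 0.6613, 0.1402], [-0.3244, -0.3640, -0.3366], [-0.6489, 0.6552, -0.3681]], R = [[6.1644, -1.7844, 1.1355], [0.0000, 4.3377, -0.4550], [0.0000, 0.0000, 5.3389]]

e_1 = a_1/‖a_1‖ = (3, 3, -2, -4)/6.1644 = (0.4867, 0.4867, -0.3244, -0.6489).
r_{12} = e_1·a_2 = -1.7844.
u_2 = a_2 + 1.7844·e_1 = (-0.1316, 2.8684, -1.5789, 2.8421).
‖u_2‖ = 4.3377, so e_2 = (-0.0303, 0.6613, -0.3640, 0.6552).
r_{13} = e_1·a_3 = 1.1355; r_{23} = e_2·a_3 = -0.4550.
u_3 = a_3 − 1.1355·e_1 + 0.4550·e_2 = (-4.5664, 0.7483, -1.7972, -1.9650).
‖u_3‖ = 5.3389, so e_3 = (-0.8553, 0.1402, -0.3366, -0.3681).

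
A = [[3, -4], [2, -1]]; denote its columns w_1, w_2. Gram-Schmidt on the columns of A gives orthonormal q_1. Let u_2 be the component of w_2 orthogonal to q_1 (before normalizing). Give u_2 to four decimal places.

w_1 = (3, 2); ‖w_1‖ = 3.6056, so q_1 = (0.8321, 0.5547).
q_1·w_2 = 0.8321·(-4) + 0.5547·(-1) = -3.8829.
u_2 = w_2 + 3.8829·q_1 = (-0.7692, 1.1538).

u_2 = (-0.7692, 1.1538)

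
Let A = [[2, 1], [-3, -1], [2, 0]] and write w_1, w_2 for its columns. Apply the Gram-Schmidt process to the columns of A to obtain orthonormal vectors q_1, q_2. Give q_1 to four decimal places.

w_1 = (2, -3, 2); ‖w_1‖ = 4.1231, so q_1 = (0.4851, -0.7276, 0.4851).

q_1 = (0.4851, -0.7276, 0.4851)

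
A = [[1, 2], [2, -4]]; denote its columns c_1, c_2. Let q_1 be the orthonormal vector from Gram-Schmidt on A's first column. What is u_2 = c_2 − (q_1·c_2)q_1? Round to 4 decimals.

q_1 = c_1/‖c_1‖ = (1, 2)/2.2361 = (0.4472, 0.8944).
r_{12} = q_1·c_2 = -2.6833.
u_2 = c_2 + 2.6833·q_1 = (3.2000, -1.6000).

u_2 = (3.2000, -1.6000)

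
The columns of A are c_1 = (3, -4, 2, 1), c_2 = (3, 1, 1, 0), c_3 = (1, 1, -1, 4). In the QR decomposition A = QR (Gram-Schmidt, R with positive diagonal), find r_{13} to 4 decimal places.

q_1 = c_1/‖c_1‖ = (3, -4, 2, 1)/5.4772 = (0.5477, -0.7303, 0.3651, 0.1826).
r_{13} = q_1·c_3 = 0.1826.

r_{13} = 0.1826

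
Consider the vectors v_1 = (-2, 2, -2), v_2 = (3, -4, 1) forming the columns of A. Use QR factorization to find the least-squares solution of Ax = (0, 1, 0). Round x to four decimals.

v_1 = (-2, 2, -2); ‖v_1‖ = 3.4641, so q_1 = (-0.5774, 0.5774, -0.5774).
q_1·v_2 = (-0.5774)·3 + 0.5774·(-4) + (-0.5774)·1 = -4.6188.
u_2 = v_2 + 4.6188·q_1 = (0.3333, -1.3333, -1.6667).
‖u_2‖ = 2.1602, so q_2 = (0.1543, -0.6172, -0.7715).
Qᵀb = (0.5774, -0.6172).
Back-substitute: x_2 = -0.6172/2.1602 = -0.2857.
x_1 = (0.5774 + 4.6188·(-0.2857))/3.4641 = -0.2143.

x = (-0.2143, -0.2857)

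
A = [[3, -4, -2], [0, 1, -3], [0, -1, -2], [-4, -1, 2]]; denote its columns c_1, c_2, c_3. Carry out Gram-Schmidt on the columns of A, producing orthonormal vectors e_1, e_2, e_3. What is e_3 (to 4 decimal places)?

e_3 = (-0.0617, -0.8362, -0.5429, -0.0463)

c_1 = (3, 0, 0, -4); ‖c_1‖ = 5.0000, so e_1 = (0.6000, 0.0000, 0.0000, -0.8000).
e_1·c_2 = 0.6000·(-4) + 0.0000·1 + 0.0000·(-1) + (-0.8000)·(-1) = -1.6000.
u_2 = c_2 + 1.6000·e_1 = (-3.0400, 1.0000, -1.0000, -2.2800).
‖u_2‖ = 4.0546, so e_2 = (-0.7498, 0.2466, -0.2466, -0.5623).
e_1·c_3 = 0.6000·(-2) + 0.0000·(-3) + 0.0000·(-2) + (-0.8000)·2 = -2.8000; e_2·c_3 = (-0.7498)·(-2) + 0.2466·(-3) + (-0.2466)·(-2) + (-0.5623)·2 = 0.1282.
u_3 = c_3 + 2.8000·e_1 − 0.1282·e_2 = (-0.2238, -3.0316, -1.9684, -0.1679).
‖u_3‖ = 3.6254, so e_3 = (-0.0617, -0.8362, -0.5429, -0.0463).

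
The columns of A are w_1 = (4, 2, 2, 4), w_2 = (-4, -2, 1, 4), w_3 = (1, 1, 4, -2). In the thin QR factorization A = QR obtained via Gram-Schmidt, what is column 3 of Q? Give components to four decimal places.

q_3 = (-0.1391, 0.0466, 0.9262, -0.3473)

q_1 = w_1/‖w_1‖ = (4, 2, 2, 4)/6.3246 = (0.6325, 0.3162, 0.3162, 0.6325).
r_{12} = q_1·w_2 = -0.3162.
u_2 = w_2 + 0.3162·q_1 = (-3.8000, -1.9000, 1.1000, 4.2000).
‖u_2‖ = 6.0745, so q_2 = (-0.6256, -0.3128, 0.1811, 0.6914).
r_{13} = q_1·w_3 = 0.9487; r_{23} = q_2·w_3 = -1.5968.
u_3 = w_3 − 0.9487·q_1 + 1.5968·q_2 = (-0.5989, 0.2005, 3.9892, -1.4959).
‖u_3‖ = 4.3070, so q_3 = (-0.1391, 0.0466, 0.9262, -0.3473).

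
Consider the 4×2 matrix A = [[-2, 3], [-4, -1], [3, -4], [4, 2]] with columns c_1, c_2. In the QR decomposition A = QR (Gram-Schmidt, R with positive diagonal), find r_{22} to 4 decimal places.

r_{22} = 5.4037

c_1 = (-2, -4, 3, 4); ‖c_1‖ = 6.7082, so q_1 = (-0.2981, -0.5963, 0.4472, 0.5963).
q_1·c_2 = (-0.2981)·3 + (-0.5963)·(-1) + 0.4472·(-4) + 0.5963·2 = -0.8944.
u_2 = c_2 + 0.8944·q_1 = (2.7333, -1.5333, -3.6000, 2.5333).
r_{22} = ‖u_2‖ = 5.4037.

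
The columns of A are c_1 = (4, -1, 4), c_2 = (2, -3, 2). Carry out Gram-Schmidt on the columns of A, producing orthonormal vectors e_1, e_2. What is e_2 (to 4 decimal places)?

e_1 = c_1/‖c_1‖ = (4, -1, 4)/5.7446 = (0.6963, -0.1741, 0.6963).
r_{12} = e_1·c_2 = 3.3075.
u_2 = c_2 − 3.3075·e_1 = (-0.3030, -2.4242, -0.3030).
‖u_2‖ = 2.4618, so e_2 = (-0.1231, -0.9847, -0.1231).

e_2 = (-0.1231, -0.9847, -0.1231)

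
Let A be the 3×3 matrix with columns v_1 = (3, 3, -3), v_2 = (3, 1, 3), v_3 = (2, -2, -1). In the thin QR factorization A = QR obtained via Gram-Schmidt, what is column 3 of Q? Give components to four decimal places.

e_3 = (0.5345, -0.8018, -0.2673)

v_1 = (3, 3, -3); ‖v_1‖ = 5.1962, so e_1 = (0.5774, 0.5774, -0.5774).
e_1·v_2 = 0.5774·3 + 0.5774·1 + (-0.5774)·3 = 0.5774.
u_2 = v_2 − 0.5774·e_1 = (2.6667, 0.6667, 3.3333).
‖u_2‖ = 4.3205, so e_2 = (0.6172, 0.1543, 0.7715).
e_1·v_3 = 0.5774·2 + 0.5774·(-2) + (-0.5774)·(-1) = 0.5774; e_2·v_3 = 0.6172·2 + 0.1543·(-2) + 0.7715·(-1) = 0.1543.
u_3 = v_3 − 0.5774·e_1 − 0.1543·e_2 = (1.5714, -2.3571, -0.7857).
‖u_3‖ = 2.9399, so e_3 = (0.5345, -0.8018, -0.2673).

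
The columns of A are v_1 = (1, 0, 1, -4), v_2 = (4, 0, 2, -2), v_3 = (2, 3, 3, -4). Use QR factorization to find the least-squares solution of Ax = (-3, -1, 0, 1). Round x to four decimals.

x = (0.2040, -0.6081, -0.1028)

v_1 = (1, 0, 1, -4); ‖v_1‖ = 4.2426, so e_1 = (0.2357, 0.0000, 0.2357, -0.9428).
e_1·v_2 = 0.2357·4 + 0.0000·0 + 0.2357·2 + (-0.9428)·(-2) = 3.2998.
u_2 = v_2 − 3.2998·e_1 = (3.2222, 0.0000, 1.2222, 1.1111).
‖u_2‖ = 3.6209, so e_2 = (0.8899, 0.0000, 0.3375, 0.3069).
e_1·v_3 = 0.2357·2 + 0.0000·3 + 0.2357·3 + (-0.9428)·(-4) = 4.9497; e_2·v_3 = 0.8899·2 + 0.0000·3 + 0.3375·3 + 0.3069·(-4) = 1.5650.
u_3 = v_3 − 4.9497·e_1 − 1.5650·e_2 = (-0.5593, 3.0000, 1.3051, 0.1864).
‖u_3‖ = 3.3243, so e_3 = (-0.1683, 0.9025, 0.3926, 0.0561).
Qᵀb = (-1.6499, -2.3628, -0.3416).
Back-substitute: x_3 = -0.3416/3.3243 = -0.1028.
x_2 = (-2.3628 − 1.5650·(-0.1028))/3.6209 = -0.6081.
x_1 = (-1.6499 − 3.2998·(-0.6081) − 4.9497·(-0.1028))/4.2426 = 0.2040.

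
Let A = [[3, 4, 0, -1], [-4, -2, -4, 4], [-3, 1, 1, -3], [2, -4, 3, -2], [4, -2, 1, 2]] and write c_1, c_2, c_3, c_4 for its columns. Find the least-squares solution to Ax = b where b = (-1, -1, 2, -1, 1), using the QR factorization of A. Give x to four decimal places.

c_1 = (3, -4, -3, 2, 4); ‖c_1‖ = 7.3485, so e_1 = (0.4082, -0.5443, -0.4082, 0.2722, 0.5443).
e_1·c_2 = 0.4082·4 + (-0.5443)·(-2) + (-0.4082)·1 + 0.2722·(-4) + 0.5443·(-2) = 0.1361.
u_2 = c_2 − 0.1361·e_1 = (3.9444, -1.9259, 1.0556, -4.0370, -2.0741).
‖u_2‖ = 6.4017, so e_2 = (0.6162, -0.3008, 0.1649, -0.6306, -0.3240).
e_1·c_3 = 0.4082·0 + (-0.5443)·(-4) + (-0.4082)·1 + 0.2722·3 + 0.5443·1 = 3.1299; e_2·c_3 = 0.6162·0 + (-0.3008)·(-4) + 0.1649·1 + (-0.6306)·3 + (-0.3240)·1 = -0.8476.
u_3 = c_3 − 3.1299·e_1 + 0.8476·e_2 = (-0.7555, -2.5513, 2.4175, 1.6136, -0.9783).
‖u_3‖ = 4.0602, so e_3 = (-0.1861, -0.6284, 0.5954, 0.3974, -0.2410).
e_1·c_4 = 0.4082·(-1) + (-0.5443)·4 + (-0.4082)·(-3) + 0.2722·(-2) + 0.5443·2 = -0.8165; e_2·c_4 = 0.6162·(-1) + (-0.3008)·4 + 0.1649·(-3) + (-0.6306)·(-2) + (-0.3240)·2 = -1.7009; e_3·c_4 = (-0.1861)·(-1) + (-0.6284)·4 + 0.5954·(-3) + 0.3974·(-2) + (-0.2410)·2 = -5.3904.
u_4 = c_4 + 0.8165·e_1 + 1.7009·e_2 + 5.3904·e_3 = (-0.6217, -0.3433, 0.1567, -0.7081, 0.5945).
‖u_4‖ = 1.1764, so e_4 = (-0.5285, -0.2918, 0.1332, -0.6020, 0.5054).
Qᵀb = (-0.4082, 0.3211, 1.3669, 2.1941).
Back-substitute: x_4 = 2.1941/1.1764 = 1.8651.
x_3 = (1.3669 + 5.3904·1.8651)/4.0602 = 2.8129.
x_2 = (0.3211 + 0.8476·2.8129 + 1.7009·1.8651)/6.4017 = 0.9182.
x_1 = (-0.4082 − 0.1361·0.9182 − 3.1299·2.8129 + 0.8165·1.8651)/7.3485 = -1.0634.

x = (-1.0634, 0.9182, 2.8129, 1.8651)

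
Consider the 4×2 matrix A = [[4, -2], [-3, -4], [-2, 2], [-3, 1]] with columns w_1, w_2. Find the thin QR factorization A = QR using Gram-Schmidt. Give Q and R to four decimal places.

q_1 = w_1/‖w_1‖ = (4, -3, -2, -3)/6.1644 = (0.6489, -0.4867, -0.3244, -0.4867).
r_{12} = q_1·w_2 = -0.4867.
u_2 = w_2 + 0.4867·q_1 = (-1.6842, -4.2368, 1.8421, 0.7632).
‖u_2‖ = 4.9763, so q_2 = (-0.3384, -0.8514, 0.3702, 0.1534).

Q = [[0.6489, -0.3384], [-0.4867, -0.8514], [-0.3244, 0.3702], [-0.4867, 0.1534]], R = [[6.1644, -0.4867], [0.0000, 4.9763]]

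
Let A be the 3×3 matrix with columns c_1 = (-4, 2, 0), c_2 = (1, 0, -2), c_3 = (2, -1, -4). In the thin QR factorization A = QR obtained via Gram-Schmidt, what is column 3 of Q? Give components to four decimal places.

c_1 = (-4, 2, 0); ‖c_1‖ = 4.4721, so q_1 = (-0.8944, 0.4472, 0.0000).
q_1·c_2 = (-0.8944)·1 + 0.4472·0 + 0.0000·(-2) = -0.8944.
u_2 = c_2 + 0.8944·q_1 = (0.2000, 0.4000, -2.0000).
‖u_2‖ = 2.0494, so q_2 = (0.0976, 0.1952, -0.9759).
q_1·c_3 = (-0.8944)·2 + 0.4472·(-1) + 0.0000·(-4) = -2.2361; q_2·c_3 = 0.0976·2 + 0.1952·(-1) + (-0.9759)·(-4) = 3.9036.
u_3 = c_3 + 2.2361·q_1 − 3.9036·q_2 = (-0.3810, -0.7619, -0.1905).
‖u_3‖ = 0.8729, so q_3 = (-0.4364, -0.8729, -0.2182).

q_3 = (-0.4364, -0.8729, -0.2182)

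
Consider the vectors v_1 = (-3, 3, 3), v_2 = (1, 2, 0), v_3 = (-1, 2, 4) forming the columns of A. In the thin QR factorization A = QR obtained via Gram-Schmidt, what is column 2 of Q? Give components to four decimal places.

v_1 = (-3, 3, 3); ‖v_1‖ = 5.1962, so q_1 = (-0.5774, 0.5774, 0.5774).
q_1·v_2 = (-0.5774)·1 + 0.5774·2 + 0.5774·0 = 0.5774.
u_2 = v_2 − 0.5774·q_1 = (1.3333, 1.6667, -0.3333).
‖u_2‖ = 2.1602, so q_2 = (0.6172, 0.7715, -0.1543).

q_2 = (0.6172, 0.7715, -0.1543)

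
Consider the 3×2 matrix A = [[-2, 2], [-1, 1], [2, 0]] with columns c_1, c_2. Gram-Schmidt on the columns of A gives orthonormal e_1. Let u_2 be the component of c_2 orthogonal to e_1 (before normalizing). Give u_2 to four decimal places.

u_2 = (0.8889, 0.4444, 1.1111)

c_1 = (-2, -1, 2); ‖c_1‖ = 3.0000, so e_1 = (-0.6667, -0.3333, 0.6667).
e_1·c_2 = (-0.6667)·2 + (-0.3333)·1 + 0.6667·0 = -1.6667.
u_2 = c_2 + 1.6667·e_1 = (0.8889, 0.4444, 1.1111).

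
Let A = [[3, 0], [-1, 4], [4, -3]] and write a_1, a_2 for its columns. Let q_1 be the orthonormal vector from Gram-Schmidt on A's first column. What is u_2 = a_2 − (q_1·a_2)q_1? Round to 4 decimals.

a_1 = (3, -1, 4); ‖a_1‖ = 5.0990, so q_1 = (0.5883, -0.1961, 0.7845).
q_1·a_2 = 0.5883·0 + (-0.1961)·4 + 0.7845·(-3) = -3.1379.
u_2 = a_2 + 3.1379·q_1 = (1.8462, 3.3846, -0.5385).

u_2 = (1.8462, 3.3846, -0.5385)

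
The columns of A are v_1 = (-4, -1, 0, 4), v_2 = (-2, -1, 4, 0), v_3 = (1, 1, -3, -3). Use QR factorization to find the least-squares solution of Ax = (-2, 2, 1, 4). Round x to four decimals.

x = (0.4227, -0.3759, -0.6727)

v_1 = (-4, -1, 0, 4); ‖v_1‖ = 5.7446, so q_1 = (-0.6963, -0.1741, 0.0000, 0.6963).
q_1·v_2 = (-0.6963)·(-2) + (-0.1741)·(-1) + 0.0000·4 + 0.6963·0 = 1.5667.
u_2 = v_2 − 1.5667·q_1 = (-0.9091, -0.7273, 4.0000, -1.0909).
‖u_2‖ = 4.3064, so q_2 = (-0.2111, -0.1689, 0.9288, -0.2533).
q_1·v_3 = (-0.6963)·1 + (-0.1741)·1 + 0.0000·(-3) + 0.6963·(-3) = -2.9593; q_2·v_3 = (-0.2111)·1 + (-0.1689)·1 + 0.9288·(-3) + (-0.2533)·(-3) = -2.4065.
u_3 = v_3 + 2.9593·q_1 + 2.4065·q_2 = (-1.5686, 0.0784, -0.7647, -1.5490).
‖u_3‖ = 2.3347, so q_3 = (-0.6719, 0.0336, -0.3275, -0.6635).
Qᵀb = (3.8297, 0.0000, -1.5705).
Back-substitute: x_3 = -1.5705/2.3347 = -0.6727.
x_2 = (0.0000 + 2.4065·(-0.6727))/4.3064 = -0.3759.
x_1 = (3.8297 − 1.5667·(-0.3759) + 2.9593·(-0.6727))/5.7446 = 0.4227.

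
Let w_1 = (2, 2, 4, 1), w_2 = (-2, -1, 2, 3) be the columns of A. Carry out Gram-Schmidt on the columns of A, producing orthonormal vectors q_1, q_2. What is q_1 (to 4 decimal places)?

w_1 = (2, 2, 4, 1); ‖w_1‖ = 5.0000, so q_1 = (0.4000, 0.4000, 0.8000, 0.2000).

q_1 = (0.4000, 0.4000, 0.8000, 0.2000)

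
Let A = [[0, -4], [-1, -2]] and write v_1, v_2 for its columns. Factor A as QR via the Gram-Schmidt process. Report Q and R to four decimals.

v_1 = (0, -1); ‖v_1‖ = 1.0000, so q_1 = (0.0000, -1.0000).
q_1·v_2 = 0.0000·(-4) + (-1.0000)·(-2) = 2.0000.
u_2 = v_2 − 2.0000·q_1 = (-4.0000, 0.0000).
‖u_2‖ = 4.0000, so q_2 = (-1.0000, 0.0000).

Q = [[0.0000, -1.0000], [-1.0000, 0.0000]], R = [[1.0000, 2.0000], [0.0000, 4.0000]]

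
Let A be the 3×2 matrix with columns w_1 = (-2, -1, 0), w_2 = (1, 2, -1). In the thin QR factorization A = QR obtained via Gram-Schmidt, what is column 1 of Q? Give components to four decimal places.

e_1 = (-0.8944, -0.4472, 0.0000)

w_1 = (-2, -1, 0); ‖w_1‖ = 2.2361, so e_1 = (-0.8944, -0.4472, 0.0000).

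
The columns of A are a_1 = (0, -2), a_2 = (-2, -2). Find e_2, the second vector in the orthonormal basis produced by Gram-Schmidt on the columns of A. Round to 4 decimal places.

a_1 = (0, -2); ‖a_1‖ = 2.0000, so e_1 = (0.0000, -1.0000).
e_1·a_2 = 0.0000·(-2) + (-1.0000)·(-2) = 2.0000.
u_2 = a_2 − 2.0000·e_1 = (-2.0000, 0.0000).
‖u_2‖ = 2.0000, so e_2 = (-1.0000, 0.0000).

e_2 = (-1.0000, 0.0000)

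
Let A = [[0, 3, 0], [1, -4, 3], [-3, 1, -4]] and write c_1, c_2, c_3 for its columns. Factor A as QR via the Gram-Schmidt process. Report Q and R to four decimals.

Q = [[0.0000, 0.6531, 0.7573], [0.3162, -0.7184, 0.6196], [-0.9487, -0.2395, 0.2065]], R = [[3.1623, -2.2136, 4.7434], [0.0000, 4.5935, -1.1974], [0.0000, 0.0000, 1.0326]]

c_1 = (0, 1, -3); ‖c_1‖ = 3.1623, so e_1 = (0.0000, 0.3162, -0.9487).
e_1·c_2 = 0.0000·3 + 0.3162·(-4) + (-0.9487)·1 = -2.2136.
u_2 = c_2 + 2.2136·e_1 = (3.0000, -3.3000, -1.1000).
‖u_2‖ = 4.5935, so e_2 = (0.6531, -0.7184, -0.2395).
e_1·c_3 = 0.0000·0 + 0.3162·3 + (-0.9487)·(-4) = 4.7434; e_2·c_3 = 0.6531·0 + (-0.7184)·3 + (-0.2395)·(-4) = -1.1974.
u_3 = c_3 − 4.7434·e_1 + 1.1974·e_2 = (0.7820, 0.6398, 0.2133).
‖u_3‖ = 1.0326, so e_3 = (0.7573, 0.6196, 0.2065).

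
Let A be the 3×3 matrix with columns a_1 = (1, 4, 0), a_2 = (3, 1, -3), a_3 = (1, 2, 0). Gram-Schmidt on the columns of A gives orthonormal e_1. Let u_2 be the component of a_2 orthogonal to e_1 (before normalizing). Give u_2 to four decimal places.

a_1 = (1, 4, 0); ‖a_1‖ = 4.1231, so e_1 = (0.2425, 0.9701, 0.0000).
e_1·a_2 = 0.2425·3 + 0.9701·1 + 0.0000·(-3) = 1.6977.
u_2 = a_2 − 1.6977·e_1 = (2.5882, -0.6471, -3.0000).

u_2 = (2.5882, -0.6471, -3.0000)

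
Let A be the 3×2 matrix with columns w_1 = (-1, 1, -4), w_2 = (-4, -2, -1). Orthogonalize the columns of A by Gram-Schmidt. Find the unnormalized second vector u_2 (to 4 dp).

w_1 = (-1, 1, -4); ‖w_1‖ = 4.2426, so e_1 = (-0.2357, 0.2357, -0.9428).
e_1·w_2 = (-0.2357)·(-4) + 0.2357·(-2) + (-0.9428)·(-1) = 1.4142.
u_2 = w_2 − 1.4142·e_1 = (-3.6667, -2.3333, 0.3333).

u_2 = (-3.6667, -2.3333, 0.3333)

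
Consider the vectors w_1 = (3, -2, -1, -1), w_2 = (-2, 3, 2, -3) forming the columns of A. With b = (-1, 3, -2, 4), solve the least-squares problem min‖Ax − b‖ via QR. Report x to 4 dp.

x = (-1.2677, -0.7286)

w_1 = (3, -2, -1, -1); ‖w_1‖ = 3.8730, so q_1 = (0.7746, -0.5164, -0.2582, -0.2582).
q_1·w_2 = 0.7746·(-2) + (-0.5164)·3 + (-0.2582)·2 + (-0.2582)·(-3) = -2.8402.
u_2 = w_2 + 2.8402·q_1 = (0.2000, 1.5333, 1.2667, -3.7333).
‖u_2‖ = 4.2348, so q_2 = (0.0472, 0.3621, 0.2991, -0.8816).
Qᵀb = (-2.8402, -3.0856).
Back-substitute: x_2 = -3.0856/4.2348 = -0.7286.
x_1 = (-2.8402 + 2.8402·(-0.7286))/3.8730 = -1.2677.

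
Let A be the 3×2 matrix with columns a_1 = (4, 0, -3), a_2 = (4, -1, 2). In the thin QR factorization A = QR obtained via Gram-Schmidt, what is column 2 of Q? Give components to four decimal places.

e_1 = a_1/‖a_1‖ = (4, 0, -3)/5.0000 = (0.8000, 0.0000, -0.6000).
r_{12} = e_1·a_2 = 2.0000.
u_2 = a_2 − 2.0000·e_1 = (2.4000, -1.0000, 3.2000).
‖u_2‖ = 4.1231, so e_2 = (0.5821, -0.2425, 0.7761).

e_2 = (0.5821, -0.2425, 0.7761)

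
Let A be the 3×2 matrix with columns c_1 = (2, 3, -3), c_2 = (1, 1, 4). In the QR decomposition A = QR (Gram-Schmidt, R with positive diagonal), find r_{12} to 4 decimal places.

r_{12} = -1.4924

c_1 = (2, 3, -3); ‖c_1‖ = 4.6904, so e_1 = (0.4264, 0.6396, -0.6396).
r_{12} = e_1·c_2 = -1.4924.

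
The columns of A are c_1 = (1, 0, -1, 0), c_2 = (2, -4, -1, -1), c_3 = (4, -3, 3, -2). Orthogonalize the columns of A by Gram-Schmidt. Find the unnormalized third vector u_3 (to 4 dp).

q_1 = c_1/‖c_1‖ = (1, 0, -1, 0)/1.4142 = (0.7071, 0.0000, -0.7071, 0.0000).
r_{12} = q_1·c_2 = 2.1213.
u_2 = c_2 − 2.1213·q_1 = (0.5000, -4.0000, 0.5000, -1.0000).
‖u_2‖ = 4.1833, so q_2 = (0.1195, -0.9562, 0.1195, -0.2390).
r_{13} = q_1·c_3 = 0.7071; r_{23} = q_2·c_3 = 4.1833.
u_3 = c_3 − 0.7071·q_1 − 4.1833·q_2 = (3.0000, 1.0000, 3.0000, -1.0000).

u_3 = (3.0000, 1.0000, 3.0000, -1.0000)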